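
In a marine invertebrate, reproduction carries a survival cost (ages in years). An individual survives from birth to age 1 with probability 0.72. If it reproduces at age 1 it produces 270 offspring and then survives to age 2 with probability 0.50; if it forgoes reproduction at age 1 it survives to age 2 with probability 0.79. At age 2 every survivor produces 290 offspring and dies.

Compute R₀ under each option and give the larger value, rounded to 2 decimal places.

298.80

breed at age 1: R₀ = 0.72 × (270 + 0.50 × 290) = 0.72 × 415.0000 = 298.8000
delay to age 2: R₀ = 0.72 × (0.79 × 290) = 0.72 × 229.1000 = 164.9520
Higher: breed at age 1 (298.8000).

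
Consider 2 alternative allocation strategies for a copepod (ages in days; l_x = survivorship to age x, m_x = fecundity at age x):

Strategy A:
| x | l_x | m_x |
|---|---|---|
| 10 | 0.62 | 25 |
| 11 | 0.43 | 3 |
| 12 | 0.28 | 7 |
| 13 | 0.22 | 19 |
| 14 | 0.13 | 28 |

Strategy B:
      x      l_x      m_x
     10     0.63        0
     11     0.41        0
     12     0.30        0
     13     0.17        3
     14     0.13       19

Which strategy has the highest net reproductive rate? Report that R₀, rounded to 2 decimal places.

Strategy A: R₀ = 0.62×25 + 0.43×3 + 0.28×7 + 0.22×19 + 0.13×28 = 26.5700
Strategy B: R₀ = 0.63×0 + 0.41×0 + 0.30×0 + 0.17×3 + 0.13×19 = 2.9800
Highest R₀: strategy A with 26.5700.

26.57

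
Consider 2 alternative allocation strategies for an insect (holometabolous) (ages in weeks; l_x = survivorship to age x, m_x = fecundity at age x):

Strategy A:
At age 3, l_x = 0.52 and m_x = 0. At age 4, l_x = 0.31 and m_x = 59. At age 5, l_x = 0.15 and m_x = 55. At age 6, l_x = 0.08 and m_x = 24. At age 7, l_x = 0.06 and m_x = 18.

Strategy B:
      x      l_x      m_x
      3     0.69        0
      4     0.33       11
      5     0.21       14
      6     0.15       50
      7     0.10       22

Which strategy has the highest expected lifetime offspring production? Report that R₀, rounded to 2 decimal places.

29.54

Strategy A: R₀ = 0.52×0 + 0.31×59 + 0.15×55 + 0.08×24 + 0.06×18 = 29.5400
Strategy B: R₀ = 0.69×0 + 0.33×11 + 0.21×14 + 0.15×50 + 0.10×22 = 16.2700
Highest R₀: strategy A with 29.5400.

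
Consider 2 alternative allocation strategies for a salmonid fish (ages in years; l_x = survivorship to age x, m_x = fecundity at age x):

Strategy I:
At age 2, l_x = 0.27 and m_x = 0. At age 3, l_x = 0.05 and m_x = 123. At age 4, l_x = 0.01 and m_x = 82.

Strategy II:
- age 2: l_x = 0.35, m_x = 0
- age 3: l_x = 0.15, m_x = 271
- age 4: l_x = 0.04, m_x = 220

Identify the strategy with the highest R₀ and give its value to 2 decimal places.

49.45

Strategy I: R₀ = 0.27×0 + 0.05×123 + 0.01×82 = 6.9700
Strategy II: R₀ = 0.35×0 + 0.15×271 + 0.04×220 = 49.4500
Highest R₀: strategy II with 49.4500.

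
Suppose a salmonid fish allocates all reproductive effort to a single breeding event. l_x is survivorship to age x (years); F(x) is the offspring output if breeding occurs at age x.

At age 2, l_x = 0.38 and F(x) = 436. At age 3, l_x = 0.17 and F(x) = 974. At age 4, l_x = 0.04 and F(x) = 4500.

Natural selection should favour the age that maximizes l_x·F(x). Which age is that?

Expected offspring if breeding at age x = l_x × F(x):
  age 2: 0.38 × 436 = 165.680
  age 3: 0.17 × 974 = 165.580
  age 4: 0.04 × 4500 = 180.000
Maximum at age 4 (180.000).

4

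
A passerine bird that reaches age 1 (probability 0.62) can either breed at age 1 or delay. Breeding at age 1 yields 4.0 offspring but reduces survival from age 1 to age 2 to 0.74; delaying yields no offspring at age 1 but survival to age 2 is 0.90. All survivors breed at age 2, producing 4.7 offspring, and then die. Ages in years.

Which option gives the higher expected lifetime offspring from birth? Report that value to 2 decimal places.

4.64

breed at age 1: R₀ = 0.62 × (4.0 + 0.74 × 4.7) = 0.62 × 7.4780 = 4.6364
delay to age 2: R₀ = 0.62 × (0.90 × 4.7) = 0.62 × 4.2300 = 2.6226
Higher: breed at age 1 (4.6364).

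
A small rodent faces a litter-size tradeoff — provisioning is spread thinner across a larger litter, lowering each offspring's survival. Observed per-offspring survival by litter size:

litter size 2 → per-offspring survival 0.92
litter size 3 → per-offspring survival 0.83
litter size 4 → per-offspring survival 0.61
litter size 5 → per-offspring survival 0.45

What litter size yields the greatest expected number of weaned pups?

3

Expected weaned pups = c × s(c):
  c=2: 2 × 0.92 = 1.840
  c=3: 3 × 0.83 = 2.490
  c=4: 4 × 0.61 = 2.440
  c=5: 5 × 0.45 = 2.250
Maximum at c = 3 (2.490 weaned pups).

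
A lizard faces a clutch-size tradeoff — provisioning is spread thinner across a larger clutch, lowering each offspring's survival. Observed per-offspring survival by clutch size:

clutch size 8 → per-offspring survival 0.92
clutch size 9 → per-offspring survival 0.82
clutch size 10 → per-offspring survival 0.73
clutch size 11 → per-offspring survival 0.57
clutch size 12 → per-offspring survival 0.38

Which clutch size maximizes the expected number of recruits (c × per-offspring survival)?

Expected recruits = c × s(c):
  c=8: 8 × 0.92 = 7.360
  c=9: 9 × 0.82 = 7.380
  c=10: 10 × 0.73 = 7.300
  c=11: 11 × 0.57 = 6.270
  c=12: 12 × 0.38 = 4.560
Maximum at c = 9 (7.380 recruits).

9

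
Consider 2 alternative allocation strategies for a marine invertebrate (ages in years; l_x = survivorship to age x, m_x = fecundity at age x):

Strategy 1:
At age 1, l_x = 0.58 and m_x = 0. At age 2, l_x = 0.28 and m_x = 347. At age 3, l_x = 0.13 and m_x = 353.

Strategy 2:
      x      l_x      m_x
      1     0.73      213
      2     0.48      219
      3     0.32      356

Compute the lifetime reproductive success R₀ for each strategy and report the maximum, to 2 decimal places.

374.53

Strategy 1: R₀ = 0.58×0 + 0.28×347 + 0.13×353 = 143.0500
Strategy 2: R₀ = 0.73×213 + 0.48×219 + 0.32×356 = 374.5300
Highest R₀: strategy 2 with 374.5300.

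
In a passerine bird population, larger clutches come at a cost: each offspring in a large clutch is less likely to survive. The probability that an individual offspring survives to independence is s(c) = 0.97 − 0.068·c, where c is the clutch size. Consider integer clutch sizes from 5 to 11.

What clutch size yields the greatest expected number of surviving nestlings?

7

Expected surviving nestlings = c × s(c):
  c=5: 5 × 0.630 = 3.150
  c=6: 6 × 0.562 = 3.372
  c=7: 7 × 0.494 = 3.458
  c=8: 8 × 0.426 = 3.408
  c=9: 9 × 0.358 = 3.222
  c=10: 10 × 0.290 = 2.900
  c=11: 11 × 0.222 = 2.442
Maximum at c = 7 (3.458 surviving nestlings).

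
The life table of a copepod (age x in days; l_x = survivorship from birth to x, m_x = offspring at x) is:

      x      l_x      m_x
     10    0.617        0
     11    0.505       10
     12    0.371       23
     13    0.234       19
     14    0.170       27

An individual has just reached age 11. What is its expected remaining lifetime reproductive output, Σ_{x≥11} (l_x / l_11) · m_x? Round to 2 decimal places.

44.79

l_11 = 0.505. Conditional survival from age 11 to x is l_x / l_11.
  x=11: (0.505/0.505) × 10 = 10.0000
  x=12: (0.371/0.505) × 23 = 16.8970
  x=13: (0.234/0.505) × 19 = 8.8040
  x=14: (0.170/0.505) × 27 = 9.0891
Sum = 10.0000 + 16.8970 + 8.8040 + 9.0891 = 44.7901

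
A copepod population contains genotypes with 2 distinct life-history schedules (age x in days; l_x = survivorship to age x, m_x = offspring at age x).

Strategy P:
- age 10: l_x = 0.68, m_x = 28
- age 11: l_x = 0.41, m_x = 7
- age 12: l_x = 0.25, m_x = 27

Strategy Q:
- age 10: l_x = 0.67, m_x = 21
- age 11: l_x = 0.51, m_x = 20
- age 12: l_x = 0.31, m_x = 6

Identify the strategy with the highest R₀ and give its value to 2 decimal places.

28.66

Strategy P: R₀ = 0.68×28 + 0.41×7 + 0.25×27 = 28.6600
Strategy Q: R₀ = 0.67×21 + 0.51×20 + 0.31×6 = 26.1300
Highest R₀: strategy P with 28.6600.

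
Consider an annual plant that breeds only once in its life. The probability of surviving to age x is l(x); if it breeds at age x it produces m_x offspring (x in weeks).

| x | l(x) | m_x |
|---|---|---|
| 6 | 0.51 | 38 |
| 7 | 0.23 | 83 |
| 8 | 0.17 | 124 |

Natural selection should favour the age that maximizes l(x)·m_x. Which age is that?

8

Expected offspring if breeding at age x = l(x) × m_x:
  age 6: 0.51 × 38 = 19.380
  age 7: 0.23 × 83 = 19.090
  age 8: 0.17 × 124 = 21.080
Maximum at age 8 (21.080).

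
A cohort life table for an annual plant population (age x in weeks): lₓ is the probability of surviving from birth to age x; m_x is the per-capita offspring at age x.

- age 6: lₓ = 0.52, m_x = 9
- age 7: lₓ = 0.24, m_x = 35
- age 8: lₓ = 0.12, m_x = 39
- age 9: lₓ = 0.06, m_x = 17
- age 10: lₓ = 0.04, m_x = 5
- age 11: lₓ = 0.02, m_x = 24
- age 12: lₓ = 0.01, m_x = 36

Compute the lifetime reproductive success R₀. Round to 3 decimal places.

R₀ = Σ lₓ m_x:
  age 6: 0.52 × 9 = 4.6800
  age 7: 0.24 × 35 = 8.4000
  age 8: 0.12 × 39 = 4.6800
  age 9: 0.06 × 17 = 1.0200
  age 10: 0.04 × 5 = 0.2000
  age 11: 0.02 × 24 = 0.4800
  age 12: 0.01 × 36 = 0.3600
R₀ = 4.6800 + 8.4000 + 4.6800 + 1.0200 + 0.2000 + 0.4800 + 0.3600 = 19.8200

19.820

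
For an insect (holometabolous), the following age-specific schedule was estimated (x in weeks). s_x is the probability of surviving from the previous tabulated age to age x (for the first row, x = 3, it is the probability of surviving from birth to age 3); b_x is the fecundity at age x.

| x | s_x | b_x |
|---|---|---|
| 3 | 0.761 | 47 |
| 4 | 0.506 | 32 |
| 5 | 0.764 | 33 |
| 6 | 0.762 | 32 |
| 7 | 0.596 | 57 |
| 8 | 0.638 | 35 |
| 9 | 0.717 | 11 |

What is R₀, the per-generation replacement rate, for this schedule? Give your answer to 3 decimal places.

Survivorship from birth: l_x = s_3·s_4·…·s_x.
  l_3 = 0.76100
  l_4 = 0.38507
  l_5 = 0.29419
  l_6 = 0.22417
  l_7 = 0.13361
  l_8 = 0.08524
  l_9 = 0.06112
R₀ = Σ l_x b_x:
  age 3: 0.76100 × 47 = 35.7670
  age 4: 0.38507 × 32 = 12.3222
  age 5: 0.29419 × 33 = 9.7083
  age 6: 0.22417 × 32 = 7.1734
  age 7: 0.13361 × 57 = 7.6158
  age 8: 0.08524 × 35 = 2.9834
  age 9: 0.06112 × 11 = 0.6723
R₀ = 35.7670 + 12.3222 + 9.7083 + 7.1734 + 7.6158 + 2.9834 + 0.6723 = 76.2424

76.242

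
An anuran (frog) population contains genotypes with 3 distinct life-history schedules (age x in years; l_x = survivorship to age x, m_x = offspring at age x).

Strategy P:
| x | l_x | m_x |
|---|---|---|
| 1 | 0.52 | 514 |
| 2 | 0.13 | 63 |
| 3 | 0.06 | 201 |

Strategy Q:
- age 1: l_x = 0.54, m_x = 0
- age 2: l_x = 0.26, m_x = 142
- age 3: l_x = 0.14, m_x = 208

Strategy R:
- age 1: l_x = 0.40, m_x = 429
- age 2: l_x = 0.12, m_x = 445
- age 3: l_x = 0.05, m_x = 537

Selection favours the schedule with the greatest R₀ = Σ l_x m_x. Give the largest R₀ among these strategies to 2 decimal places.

Strategy P: R₀ = 0.52×514 + 0.13×63 + 0.06×201 = 287.5300
Strategy Q: R₀ = 0.54×0 + 0.26×142 + 0.14×208 = 66.0400
Strategy R: R₀ = 0.40×429 + 0.12×445 + 0.05×537 = 251.8500
Highest R₀: strategy P with 287.5300.

287.53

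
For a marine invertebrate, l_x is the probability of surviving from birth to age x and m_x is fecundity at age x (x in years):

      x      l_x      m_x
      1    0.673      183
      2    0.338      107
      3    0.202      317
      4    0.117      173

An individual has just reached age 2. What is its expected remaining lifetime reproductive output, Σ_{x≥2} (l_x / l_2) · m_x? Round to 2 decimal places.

l_2 = 0.338. Conditional survival from age 2 to x is l_x / l_2.
  x=2: (0.338/0.338) × 107 = 107.0000
  x=3: (0.202/0.338) × 317 = 189.4497
  x=4: (0.117/0.338) × 173 = 59.8846
Sum = 107.0000 + 189.4497 + 59.8846 = 356.3343

356.33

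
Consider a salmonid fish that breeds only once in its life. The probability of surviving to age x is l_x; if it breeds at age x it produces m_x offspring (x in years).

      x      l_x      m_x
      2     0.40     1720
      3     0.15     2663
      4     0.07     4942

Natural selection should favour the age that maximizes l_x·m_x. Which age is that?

Expected offspring if breeding at age x = l_x × m_x:
  age 2: 0.40 × 1720 = 688.000
  age 3: 0.15 × 2663 = 399.450
  age 4: 0.07 × 4942 = 345.940
Maximum at age 2 (688.000).

2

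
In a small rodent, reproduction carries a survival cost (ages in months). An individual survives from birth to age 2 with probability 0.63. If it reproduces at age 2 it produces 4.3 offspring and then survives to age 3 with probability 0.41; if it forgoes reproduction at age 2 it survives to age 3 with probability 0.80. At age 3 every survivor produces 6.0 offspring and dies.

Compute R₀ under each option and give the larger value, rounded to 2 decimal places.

4.26

breed at age 2: R₀ = 0.63 × (4.3 + 0.41 × 6.0) = 0.63 × 6.7600 = 4.2588
delay to age 3: R₀ = 0.63 × (0.80 × 6.0) = 0.63 × 4.8000 = 3.0240
Higher: breed at age 2 (4.2588).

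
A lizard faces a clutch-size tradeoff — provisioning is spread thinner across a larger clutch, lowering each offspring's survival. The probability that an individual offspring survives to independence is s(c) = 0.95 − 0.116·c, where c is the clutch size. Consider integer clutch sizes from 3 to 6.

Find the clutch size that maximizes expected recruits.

Expected recruits = c × s(c):
  c=3: 3 × 0.602 = 1.806
  c=4: 4 × 0.486 = 1.944
  c=5: 5 × 0.370 = 1.850
  c=6: 6 × 0.254 = 1.524
Maximum at c = 4 (1.944 recruits).

4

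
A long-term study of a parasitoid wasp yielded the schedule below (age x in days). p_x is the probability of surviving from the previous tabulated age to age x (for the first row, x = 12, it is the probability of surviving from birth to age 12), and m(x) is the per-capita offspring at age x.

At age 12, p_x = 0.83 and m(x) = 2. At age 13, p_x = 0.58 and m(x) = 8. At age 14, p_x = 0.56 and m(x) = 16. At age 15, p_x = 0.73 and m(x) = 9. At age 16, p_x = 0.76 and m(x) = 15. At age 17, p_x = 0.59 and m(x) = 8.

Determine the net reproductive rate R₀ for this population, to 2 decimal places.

14.55

Survivorship from birth: l_x = p_12·p_13·…·p_x.
  l_12 = 0.83000
  l_13 = 0.48140
  l_14 = 0.26958
  l_15 = 0.19680
  l_16 = 0.14957
  l_17 = 0.08824
R₀ = Σ l_x m(x):
  age 12: 0.83000 × 2 = 1.6600
  age 13: 0.48140 × 8 = 3.8512
  age 14: 0.26958 × 16 = 4.3133
  age 15: 0.19680 × 9 = 1.7712
  age 16: 0.14957 × 15 = 2.2435
  age 17: 0.08824 × 8 = 0.7059
R₀ = 1.6600 + 3.8512 + 4.3133 + 1.7712 + 2.2435 + 0.7059 = 14.5451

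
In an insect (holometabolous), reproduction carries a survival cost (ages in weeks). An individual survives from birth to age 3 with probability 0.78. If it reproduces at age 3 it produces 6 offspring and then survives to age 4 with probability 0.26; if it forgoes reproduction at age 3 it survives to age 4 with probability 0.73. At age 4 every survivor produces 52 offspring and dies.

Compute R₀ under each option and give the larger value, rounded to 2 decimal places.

29.61

breed at age 3: R₀ = 0.78 × (6 + 0.26 × 52) = 0.78 × 19.5200 = 15.2256
delay to age 4: R₀ = 0.78 × (0.73 × 52) = 0.78 × 37.9600 = 29.6088
Higher: delay to age 4 (29.6088).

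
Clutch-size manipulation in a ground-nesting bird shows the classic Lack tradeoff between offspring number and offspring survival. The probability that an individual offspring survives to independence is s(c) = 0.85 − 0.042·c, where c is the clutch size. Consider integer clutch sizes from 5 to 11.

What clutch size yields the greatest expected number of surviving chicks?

10

Expected surviving chicks = c × s(c):
  c=5: 5 × 0.640 = 3.200
  c=6: 6 × 0.598 = 3.588
  c=7: 7 × 0.556 = 3.892
  c=8: 8 × 0.514 = 4.112
  c=9: 9 × 0.472 = 4.248
  c=10: 10 × 0.430 = 4.300
  c=11: 11 × 0.388 = 4.268
Maximum at c = 10 (4.300 surviving chicks).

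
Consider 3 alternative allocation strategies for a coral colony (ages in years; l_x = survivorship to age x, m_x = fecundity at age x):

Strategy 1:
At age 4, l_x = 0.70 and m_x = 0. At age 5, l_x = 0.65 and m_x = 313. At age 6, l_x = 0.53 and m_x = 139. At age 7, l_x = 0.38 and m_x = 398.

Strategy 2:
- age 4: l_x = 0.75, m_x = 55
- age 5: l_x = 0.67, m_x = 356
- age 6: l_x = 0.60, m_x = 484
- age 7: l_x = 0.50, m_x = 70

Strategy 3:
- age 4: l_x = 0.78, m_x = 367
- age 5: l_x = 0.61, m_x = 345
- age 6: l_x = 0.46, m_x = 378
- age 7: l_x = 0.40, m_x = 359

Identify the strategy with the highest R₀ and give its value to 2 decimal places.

814.19

Strategy 1: R₀ = 0.70×0 + 0.65×313 + 0.53×139 + 0.38×398 = 428.3600
Strategy 2: R₀ = 0.75×55 + 0.67×356 + 0.60×484 + 0.50×70 = 605.1700
Strategy 3: R₀ = 0.78×367 + 0.61×345 + 0.46×378 + 0.40×359 = 814.1900
Highest R₀: strategy 3 with 814.1900.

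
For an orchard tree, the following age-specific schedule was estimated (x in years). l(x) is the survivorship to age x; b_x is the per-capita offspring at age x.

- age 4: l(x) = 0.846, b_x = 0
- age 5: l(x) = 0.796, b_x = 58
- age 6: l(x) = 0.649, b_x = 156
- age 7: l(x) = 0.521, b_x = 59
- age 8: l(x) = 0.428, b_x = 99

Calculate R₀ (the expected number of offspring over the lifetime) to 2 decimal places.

R₀ = Σ l(x) b_x:
  age 4: 0.846 × 0 = 0.0000
  age 5: 0.796 × 58 = 46.1680
  age 6: 0.649 × 156 = 101.2440
  age 7: 0.521 × 59 = 30.7390
  age 8: 0.428 × 99 = 42.3720
R₀ = 0.0000 + 46.1680 + 101.2440 + 30.7390 + 42.3720 = 220.5230

220.52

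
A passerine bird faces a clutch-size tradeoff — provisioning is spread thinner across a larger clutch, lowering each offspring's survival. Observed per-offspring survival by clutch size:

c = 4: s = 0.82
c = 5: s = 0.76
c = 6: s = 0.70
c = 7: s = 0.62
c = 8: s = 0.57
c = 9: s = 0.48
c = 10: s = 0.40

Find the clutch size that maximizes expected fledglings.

Expected fledglings = c × s(c):
  c=4: 4 × 0.82 = 3.280
  c=5: 5 × 0.76 = 3.800
  c=6: 6 × 0.70 = 4.200
  c=7: 7 × 0.62 = 4.340
  c=8: 8 × 0.57 = 4.560
  c=9: 9 × 0.48 = 4.320
  c=10: 10 × 0.40 = 4.000
Maximum at c = 8 (4.560 fledglings).

8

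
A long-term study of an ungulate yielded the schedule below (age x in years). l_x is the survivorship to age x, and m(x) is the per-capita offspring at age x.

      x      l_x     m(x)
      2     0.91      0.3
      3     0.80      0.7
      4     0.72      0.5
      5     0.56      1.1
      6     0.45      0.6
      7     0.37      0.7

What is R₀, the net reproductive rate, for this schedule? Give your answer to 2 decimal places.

R₀ = Σ l_x m(x):
  age 2: 0.91 × 0.3 = 0.2730
  age 3: 0.80 × 0.7 = 0.5600
  age 4: 0.72 × 0.5 = 0.3600
  age 5: 0.56 × 1.1 = 0.6160
  age 6: 0.45 × 0.6 = 0.2700
  age 7: 0.37 × 0.7 = 0.2590
R₀ = 0.2730 + 0.5600 + 0.3600 + 0.6160 + 0.2700 + 0.2590 = 2.3380

2.34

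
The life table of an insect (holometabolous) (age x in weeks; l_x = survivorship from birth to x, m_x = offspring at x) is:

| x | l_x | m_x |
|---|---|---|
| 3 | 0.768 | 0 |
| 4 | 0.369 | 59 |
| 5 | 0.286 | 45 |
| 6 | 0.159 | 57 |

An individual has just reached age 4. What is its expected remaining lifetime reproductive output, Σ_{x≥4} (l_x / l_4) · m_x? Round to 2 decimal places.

l_4 = 0.369. Conditional survival from age 4 to x is l_x / l_4.
  x=4: (0.369/0.369) × 59 = 59.0000
  x=5: (0.286/0.369) × 45 = 34.8780
  x=6: (0.159/0.369) × 57 = 24.5610
Sum = 59.0000 + 34.8780 + 24.5610 = 118.4390

118.44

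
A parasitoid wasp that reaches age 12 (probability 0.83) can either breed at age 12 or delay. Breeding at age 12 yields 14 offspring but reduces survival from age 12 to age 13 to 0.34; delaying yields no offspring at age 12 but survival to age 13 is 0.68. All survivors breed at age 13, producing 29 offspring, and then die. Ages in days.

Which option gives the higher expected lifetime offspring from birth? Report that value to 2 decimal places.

breed at age 12: R₀ = 0.83 × (14 + 0.34 × 29) = 0.83 × 23.8600 = 19.8038
delay to age 13: R₀ = 0.83 × (0.68 × 29) = 0.83 × 19.7200 = 16.3676
Higher: breed at age 12 (19.8038).

19.80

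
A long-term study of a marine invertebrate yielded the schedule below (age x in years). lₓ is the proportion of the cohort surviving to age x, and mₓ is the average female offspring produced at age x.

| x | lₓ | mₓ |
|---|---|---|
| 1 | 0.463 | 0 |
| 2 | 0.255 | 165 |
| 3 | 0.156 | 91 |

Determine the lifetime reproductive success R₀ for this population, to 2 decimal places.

R₀ = Σ lₓ mₓ:
  age 1: 0.463 × 0 = 0.0000
  age 2: 0.255 × 165 = 42.0750
  age 3: 0.156 × 91 = 14.1960
R₀ = 0.0000 + 42.0750 + 14.1960 = 56.2710

56.27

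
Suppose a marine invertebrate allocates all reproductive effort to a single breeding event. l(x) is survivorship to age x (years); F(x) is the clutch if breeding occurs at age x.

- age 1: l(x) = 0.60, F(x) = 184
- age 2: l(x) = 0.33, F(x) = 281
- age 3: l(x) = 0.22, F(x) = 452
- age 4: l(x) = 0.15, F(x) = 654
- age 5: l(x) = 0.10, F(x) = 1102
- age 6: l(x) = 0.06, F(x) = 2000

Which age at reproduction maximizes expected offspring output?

Expected offspring if breeding at age x = l(x) × F(x):
  age 1: 0.60 × 184 = 110.400
  age 2: 0.33 × 281 = 92.730
  age 3: 0.22 × 452 = 99.440
  age 4: 0.15 × 654 = 98.100
  age 5: 0.10 × 1102 = 110.200
  age 6: 0.06 × 2000 = 120.000
Maximum at age 6 (120.000).

6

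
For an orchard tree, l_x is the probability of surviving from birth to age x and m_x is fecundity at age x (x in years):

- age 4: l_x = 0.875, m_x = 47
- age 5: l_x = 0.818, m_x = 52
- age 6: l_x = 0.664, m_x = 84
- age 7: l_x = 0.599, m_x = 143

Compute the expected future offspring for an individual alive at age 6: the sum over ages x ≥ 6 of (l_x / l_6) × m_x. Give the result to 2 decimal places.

l_6 = 0.664. Conditional survival from age 6 to x is l_x / l_6.
  x=6: (0.664/0.664) × 84 = 84.0000
  x=7: (0.599/0.664) × 143 = 129.0015
Sum = 84.0000 + 129.0015 = 213.0015

213.00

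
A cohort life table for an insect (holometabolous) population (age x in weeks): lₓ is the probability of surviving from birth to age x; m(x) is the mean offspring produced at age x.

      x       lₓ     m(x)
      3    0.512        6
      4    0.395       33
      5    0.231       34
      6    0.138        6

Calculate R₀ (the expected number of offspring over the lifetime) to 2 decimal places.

24.79

R₀ = Σ lₓ m(x):
  age 3: 0.512 × 6 = 3.0720
  age 4: 0.395 × 33 = 13.0350
  age 5: 0.231 × 34 = 7.8540
  age 6: 0.138 × 6 = 0.8280
R₀ = 3.0720 + 13.0350 + 7.8540 + 0.8280 = 24.7890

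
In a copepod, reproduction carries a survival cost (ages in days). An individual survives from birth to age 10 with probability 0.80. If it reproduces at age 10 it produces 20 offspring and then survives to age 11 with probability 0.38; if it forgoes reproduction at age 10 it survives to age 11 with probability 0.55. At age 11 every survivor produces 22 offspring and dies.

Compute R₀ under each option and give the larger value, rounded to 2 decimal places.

breed at age 10: R₀ = 0.80 × (20 + 0.38 × 22) = 0.80 × 28.3600 = 22.6880
delay to age 11: R₀ = 0.80 × (0.55 × 22) = 0.80 × 12.1000 = 9.6800
Higher: breed at age 10 (22.6880).

22.69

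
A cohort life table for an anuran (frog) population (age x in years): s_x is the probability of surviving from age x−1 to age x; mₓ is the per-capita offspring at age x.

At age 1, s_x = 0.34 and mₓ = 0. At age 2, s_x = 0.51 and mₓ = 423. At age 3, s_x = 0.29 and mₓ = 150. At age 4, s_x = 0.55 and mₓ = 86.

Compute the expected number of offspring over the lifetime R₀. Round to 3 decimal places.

Survivorship from birth: l_x = s_1·s_2·…·s_x.
  l_1 = 0.34000
  l_2 = 0.17340
  l_3 = 0.05029
  l_4 = 0.02766
R₀ = Σ l_x mₓ:
  age 1: 0.34000 × 0 = 0.0000
  age 2: 0.17340 × 423 = 73.3482
  age 3: 0.05029 × 150 = 7.5435
  age 4: 0.02766 × 86 = 2.3788
R₀ = 0.0000 + 73.3482 + 7.5435 + 2.3788 = 83.2705

83.270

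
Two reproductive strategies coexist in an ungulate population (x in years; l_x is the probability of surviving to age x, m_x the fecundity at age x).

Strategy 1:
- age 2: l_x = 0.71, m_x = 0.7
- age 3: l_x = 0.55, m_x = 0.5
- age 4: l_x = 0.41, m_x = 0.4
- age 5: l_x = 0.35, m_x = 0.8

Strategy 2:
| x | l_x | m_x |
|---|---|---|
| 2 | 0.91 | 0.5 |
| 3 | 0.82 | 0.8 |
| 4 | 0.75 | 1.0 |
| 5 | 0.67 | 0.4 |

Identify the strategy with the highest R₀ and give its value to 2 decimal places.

2.13

Strategy 1: R₀ = 0.71×0.7 + 0.55×0.5 + 0.41×0.4 + 0.35×0.8 = 1.2160
Strategy 2: R₀ = 0.91×0.5 + 0.82×0.8 + 0.75×1.0 + 0.67×0.4 = 2.1290
Highest R₀: strategy 2 with 2.1290.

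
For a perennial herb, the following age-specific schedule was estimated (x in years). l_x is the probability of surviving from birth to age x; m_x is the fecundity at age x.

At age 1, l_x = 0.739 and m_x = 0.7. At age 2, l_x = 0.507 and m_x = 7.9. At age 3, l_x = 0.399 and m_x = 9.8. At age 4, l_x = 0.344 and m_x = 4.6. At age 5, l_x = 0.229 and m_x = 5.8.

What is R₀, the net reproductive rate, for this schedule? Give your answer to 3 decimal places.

R₀ = Σ l_x m_x:
  age 1: 0.739 × 0.7 = 0.5173
  age 2: 0.507 × 7.9 = 4.0053
  age 3: 0.399 × 9.8 = 3.9102
  age 4: 0.344 × 4.6 = 1.5824
  age 5: 0.229 × 5.8 = 1.3282
R₀ = 0.5173 + 4.0053 + 3.9102 + 1.5824 + 1.3282 = 11.3434

11.343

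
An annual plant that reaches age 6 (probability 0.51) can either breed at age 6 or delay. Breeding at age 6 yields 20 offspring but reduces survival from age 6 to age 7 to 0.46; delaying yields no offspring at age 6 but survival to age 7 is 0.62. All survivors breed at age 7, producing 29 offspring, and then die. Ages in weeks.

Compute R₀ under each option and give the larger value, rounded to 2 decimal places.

breed at age 6: R₀ = 0.51 × (20 + 0.46 × 29) = 0.51 × 33.3400 = 17.0034
delay to age 7: R₀ = 0.51 × (0.62 × 29) = 0.51 × 17.9800 = 9.1698
Higher: breed at age 6 (17.0034).

17.00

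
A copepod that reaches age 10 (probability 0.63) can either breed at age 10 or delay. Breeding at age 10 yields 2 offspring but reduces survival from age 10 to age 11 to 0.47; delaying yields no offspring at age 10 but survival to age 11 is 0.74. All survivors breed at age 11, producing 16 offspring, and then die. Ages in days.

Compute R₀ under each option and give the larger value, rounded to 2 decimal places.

breed at age 10: R₀ = 0.63 × (2 + 0.47 × 16) = 0.63 × 9.5200 = 5.9976
delay to age 11: R₀ = 0.63 × (0.74 × 16) = 0.63 × 11.8400 = 7.4592
Higher: delay to age 11 (7.4592).

7.46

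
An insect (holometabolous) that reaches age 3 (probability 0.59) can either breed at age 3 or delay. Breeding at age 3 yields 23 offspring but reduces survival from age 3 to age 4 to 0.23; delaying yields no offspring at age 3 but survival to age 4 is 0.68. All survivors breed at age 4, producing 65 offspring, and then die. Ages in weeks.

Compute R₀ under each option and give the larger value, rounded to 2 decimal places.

breed at age 3: R₀ = 0.59 × (23 + 0.23 × 65) = 0.59 × 37.9500 = 22.3905
delay to age 4: R₀ = 0.59 × (0.68 × 65) = 0.59 × 44.2000 = 26.0780
Higher: delay to age 4 (26.0780).

26.08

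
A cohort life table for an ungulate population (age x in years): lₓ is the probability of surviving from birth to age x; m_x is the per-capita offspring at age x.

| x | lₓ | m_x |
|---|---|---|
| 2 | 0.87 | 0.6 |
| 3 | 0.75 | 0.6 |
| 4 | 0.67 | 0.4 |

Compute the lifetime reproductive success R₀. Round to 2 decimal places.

R₀ = Σ lₓ m_x:
  age 2: 0.87 × 0.6 = 0.5220
  age 3: 0.75 × 0.6 = 0.4500
  age 4: 0.67 × 0.4 = 0.2680
R₀ = 0.5220 + 0.4500 + 0.2680 = 1.2400

1.24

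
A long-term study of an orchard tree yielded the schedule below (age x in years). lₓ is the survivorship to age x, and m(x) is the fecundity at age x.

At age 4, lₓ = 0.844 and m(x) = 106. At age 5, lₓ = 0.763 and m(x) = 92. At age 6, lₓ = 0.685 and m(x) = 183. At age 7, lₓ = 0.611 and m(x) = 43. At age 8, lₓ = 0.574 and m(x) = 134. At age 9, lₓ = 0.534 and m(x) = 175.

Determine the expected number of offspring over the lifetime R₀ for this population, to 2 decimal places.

481.65

R₀ = Σ lₓ m(x):
  age 4: 0.844 × 106 = 89.4640
  age 5: 0.763 × 92 = 70.1960
  age 6: 0.685 × 183 = 125.3550
  age 7: 0.611 × 43 = 26.2730
  age 8: 0.574 × 134 = 76.9160
  age 9: 0.534 × 175 = 93.4500
R₀ = 89.4640 + 70.1960 + 125.3550 + 26.2730 + 76.9160 + 93.4500 = 481.6540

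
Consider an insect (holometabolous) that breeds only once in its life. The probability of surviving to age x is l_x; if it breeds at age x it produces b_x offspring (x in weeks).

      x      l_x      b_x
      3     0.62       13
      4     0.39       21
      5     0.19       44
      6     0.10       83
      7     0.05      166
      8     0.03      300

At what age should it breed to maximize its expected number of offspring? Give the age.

8

Expected offspring if breeding at age x = l_x × b_x:
  age 3: 0.62 × 13 = 8.060
  age 4: 0.39 × 21 = 8.190
  age 5: 0.19 × 44 = 8.360
  age 6: 0.10 × 83 = 8.300
  age 7: 0.05 × 166 = 8.300
  age 8: 0.03 × 300 = 9.000
Maximum at age 8 (9.000).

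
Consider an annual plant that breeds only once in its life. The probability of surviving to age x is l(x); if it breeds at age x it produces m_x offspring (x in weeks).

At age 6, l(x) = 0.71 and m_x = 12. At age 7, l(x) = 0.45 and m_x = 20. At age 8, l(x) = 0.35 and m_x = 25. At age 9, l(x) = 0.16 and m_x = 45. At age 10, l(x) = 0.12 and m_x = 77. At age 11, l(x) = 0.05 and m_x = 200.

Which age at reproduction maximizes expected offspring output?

Expected offspring if breeding at age x = l(x) × m_x:
  age 6: 0.71 × 12 = 8.520
  age 7: 0.45 × 20 = 9.000
  age 8: 0.35 × 25 = 8.750
  age 9: 0.16 × 45 = 7.200
  age 10: 0.12 × 77 = 9.240
  age 11: 0.05 × 200 = 10.000
Maximum at age 11 (10.000).

11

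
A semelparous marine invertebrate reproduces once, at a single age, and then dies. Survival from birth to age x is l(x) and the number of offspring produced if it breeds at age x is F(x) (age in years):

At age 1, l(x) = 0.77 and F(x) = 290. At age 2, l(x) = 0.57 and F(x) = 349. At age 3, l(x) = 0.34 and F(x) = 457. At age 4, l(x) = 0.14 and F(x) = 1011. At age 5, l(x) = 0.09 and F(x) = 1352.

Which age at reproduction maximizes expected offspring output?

1

Expected offspring if breeding at age x = l(x) × F(x):
  age 1: 0.77 × 290 = 223.300
  age 2: 0.57 × 349 = 198.930
  age 3: 0.34 × 457 = 155.380
  age 4: 0.14 × 1011 = 141.540
  age 5: 0.09 × 1352 = 121.680
Maximum at age 1 (223.300).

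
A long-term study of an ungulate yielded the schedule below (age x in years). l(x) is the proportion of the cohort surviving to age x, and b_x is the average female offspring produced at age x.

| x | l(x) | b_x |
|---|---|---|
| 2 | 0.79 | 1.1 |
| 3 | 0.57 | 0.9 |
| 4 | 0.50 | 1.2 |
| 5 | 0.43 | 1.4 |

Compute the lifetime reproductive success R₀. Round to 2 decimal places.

R₀ = Σ l(x) b_x:
  age 2: 0.79 × 1.1 = 0.8690
  age 3: 0.57 × 0.9 = 0.5130
  age 4: 0.50 × 1.2 = 0.6000
  age 5: 0.43 × 1.4 = 0.6020
R₀ = 0.8690 + 0.5130 + 0.6000 + 0.6020 = 2.5840

2.58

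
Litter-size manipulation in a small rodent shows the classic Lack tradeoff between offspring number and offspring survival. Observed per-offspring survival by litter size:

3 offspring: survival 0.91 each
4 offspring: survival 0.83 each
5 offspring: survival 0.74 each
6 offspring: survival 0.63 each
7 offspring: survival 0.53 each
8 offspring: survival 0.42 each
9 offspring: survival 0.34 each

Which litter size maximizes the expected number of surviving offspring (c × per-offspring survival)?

6

Expected surviving offspring = c × s(c):
  c=3: 3 × 0.91 = 2.730
  c=4: 4 × 0.83 = 3.320
  c=5: 5 × 0.74 = 3.700
  c=6: 6 × 0.63 = 3.780
  c=7: 7 × 0.53 = 3.710
  c=8: 8 × 0.42 = 3.360
  c=9: 9 × 0.34 = 3.060
Maximum at c = 6 (3.780 surviving offspring).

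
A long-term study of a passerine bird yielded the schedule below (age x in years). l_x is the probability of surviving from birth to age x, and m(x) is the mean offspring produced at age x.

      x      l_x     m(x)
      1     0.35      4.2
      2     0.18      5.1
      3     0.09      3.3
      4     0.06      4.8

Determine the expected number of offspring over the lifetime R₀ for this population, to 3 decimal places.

2.973

R₀ = Σ l_x m(x):
  age 1: 0.35 × 4.2 = 1.4700
  age 2: 0.18 × 5.1 = 0.9180
  age 3: 0.09 × 3.3 = 0.2970
  age 4: 0.06 × 4.8 = 0.2880
R₀ = 1.4700 + 0.9180 + 0.2970 + 0.2880 = 2.9730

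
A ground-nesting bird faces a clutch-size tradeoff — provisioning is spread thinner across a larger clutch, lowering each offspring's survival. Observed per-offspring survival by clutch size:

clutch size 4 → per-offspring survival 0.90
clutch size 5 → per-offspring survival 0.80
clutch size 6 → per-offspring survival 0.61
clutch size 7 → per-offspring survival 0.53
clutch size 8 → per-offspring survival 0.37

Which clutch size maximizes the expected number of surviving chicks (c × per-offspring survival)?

Expected surviving chicks = c × s(c):
  c=4: 4 × 0.90 = 3.600
  c=5: 5 × 0.80 = 4.000
  c=6: 6 × 0.61 = 3.660
  c=7: 7 × 0.53 = 3.710
  c=8: 8 × 0.37 = 2.960
Maximum at c = 5 (4.000 surviving chicks).

5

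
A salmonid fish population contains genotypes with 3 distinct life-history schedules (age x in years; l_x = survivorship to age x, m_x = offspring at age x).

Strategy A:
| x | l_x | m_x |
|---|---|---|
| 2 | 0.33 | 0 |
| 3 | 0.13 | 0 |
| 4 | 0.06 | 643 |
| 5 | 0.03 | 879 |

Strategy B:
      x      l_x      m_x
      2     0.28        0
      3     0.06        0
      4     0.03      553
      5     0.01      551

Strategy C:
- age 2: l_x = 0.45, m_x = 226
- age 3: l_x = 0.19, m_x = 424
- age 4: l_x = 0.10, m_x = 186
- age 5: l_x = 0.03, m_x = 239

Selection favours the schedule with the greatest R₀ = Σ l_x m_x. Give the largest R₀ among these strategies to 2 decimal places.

Strategy A: R₀ = 0.33×0 + 0.13×0 + 0.06×643 + 0.03×879 = 64.9500
Strategy B: R₀ = 0.28×0 + 0.06×0 + 0.03×553 + 0.01×551 = 22.1000
Strategy C: R₀ = 0.45×226 + 0.19×424 + 0.10×186 + 0.03×239 = 208.0300
Highest R₀: strategy C with 208.0300.

208.03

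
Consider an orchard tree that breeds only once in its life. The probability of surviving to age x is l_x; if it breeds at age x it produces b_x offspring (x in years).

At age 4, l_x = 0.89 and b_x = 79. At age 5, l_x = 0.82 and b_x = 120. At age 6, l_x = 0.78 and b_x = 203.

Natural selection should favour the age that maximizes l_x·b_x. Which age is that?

6

Expected offspring if breeding at age x = l_x × b_x:
  age 4: 0.89 × 79 = 70.310
  age 5: 0.82 × 120 = 98.400
  age 6: 0.78 × 203 = 158.340
Maximum at age 6 (158.340).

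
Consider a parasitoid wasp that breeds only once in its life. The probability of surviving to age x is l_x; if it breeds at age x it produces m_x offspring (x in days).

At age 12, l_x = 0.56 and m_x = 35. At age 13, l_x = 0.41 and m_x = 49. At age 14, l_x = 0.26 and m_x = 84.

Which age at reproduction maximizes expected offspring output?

14

Expected offspring if breeding at age x = l_x × m_x:
  age 12: 0.56 × 35 = 19.600
  age 13: 0.41 × 49 = 20.090
  age 14: 0.26 × 84 = 21.840
Maximum at age 14 (21.840).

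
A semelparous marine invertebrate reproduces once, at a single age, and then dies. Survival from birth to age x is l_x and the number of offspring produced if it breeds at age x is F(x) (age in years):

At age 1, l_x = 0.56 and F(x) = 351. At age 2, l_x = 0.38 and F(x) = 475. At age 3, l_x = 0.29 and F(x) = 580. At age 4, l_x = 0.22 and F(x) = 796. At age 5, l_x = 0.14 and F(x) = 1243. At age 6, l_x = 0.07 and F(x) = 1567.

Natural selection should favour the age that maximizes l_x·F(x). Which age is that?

Expected offspring if breeding at age x = l_x × F(x):
  age 1: 0.56 × 351 = 196.560
  age 2: 0.38 × 475 = 180.500
  age 3: 0.29 × 580 = 168.200
  age 4: 0.22 × 796 = 175.120
  age 5: 0.14 × 1243 = 174.020
  age 6: 0.07 × 1567 = 109.690
Maximum at age 1 (196.560).

1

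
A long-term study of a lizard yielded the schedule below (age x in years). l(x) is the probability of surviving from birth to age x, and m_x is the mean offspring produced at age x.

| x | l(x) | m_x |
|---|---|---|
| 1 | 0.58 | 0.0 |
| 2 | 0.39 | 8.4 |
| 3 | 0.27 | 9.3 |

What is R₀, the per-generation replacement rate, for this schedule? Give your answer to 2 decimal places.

R₀ = Σ l(x) m_x:
  age 1: 0.58 × 0.0 = 0.0000
  age 2: 0.39 × 8.4 = 3.2760
  age 3: 0.27 × 9.3 = 2.5110
R₀ = 0.0000 + 3.2760 + 2.5110 = 5.7870

5.79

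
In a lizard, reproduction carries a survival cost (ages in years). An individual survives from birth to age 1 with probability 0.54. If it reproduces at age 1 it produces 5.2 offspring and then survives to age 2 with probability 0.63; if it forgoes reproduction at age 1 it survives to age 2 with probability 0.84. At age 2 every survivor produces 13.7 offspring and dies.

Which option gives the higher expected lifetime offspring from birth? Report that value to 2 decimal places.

breed at age 1: R₀ = 0.54 × (5.2 + 0.63 × 13.7) = 0.54 × 13.8310 = 7.4687
delay to age 2: R₀ = 0.54 × (0.84 × 13.7) = 0.54 × 11.5080 = 6.2143
Higher: breed at age 1 (7.4687).

7.47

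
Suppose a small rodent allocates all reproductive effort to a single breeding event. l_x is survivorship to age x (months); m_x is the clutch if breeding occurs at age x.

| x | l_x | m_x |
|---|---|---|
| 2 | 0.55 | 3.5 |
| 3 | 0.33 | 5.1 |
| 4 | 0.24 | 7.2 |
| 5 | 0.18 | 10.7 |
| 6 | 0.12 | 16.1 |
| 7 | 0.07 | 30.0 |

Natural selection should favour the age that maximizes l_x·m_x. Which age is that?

7

Expected offspring if breeding at age x = l_x × m_x:
  age 2: 0.55 × 3.5 = 1.925
  age 3: 0.33 × 5.1 = 1.683
  age 4: 0.24 × 7.2 = 1.728
  age 5: 0.18 × 10.7 = 1.926
  age 6: 0.12 × 16.1 = 1.932
  age 7: 0.07 × 30.0 = 2.100
Maximum at age 7 (2.100).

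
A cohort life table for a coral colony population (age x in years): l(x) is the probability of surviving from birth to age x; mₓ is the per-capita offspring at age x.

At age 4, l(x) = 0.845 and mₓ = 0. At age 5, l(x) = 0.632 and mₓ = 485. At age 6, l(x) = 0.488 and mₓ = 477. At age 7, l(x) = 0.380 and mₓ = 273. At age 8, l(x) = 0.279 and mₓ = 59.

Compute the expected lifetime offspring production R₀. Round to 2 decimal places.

R₀ = Σ l(x) mₓ:
  age 4: 0.845 × 0 = 0.0000
  age 5: 0.632 × 485 = 306.5200
  age 6: 0.488 × 477 = 232.7760
  age 7: 0.380 × 273 = 103.7400
  age 8: 0.279 × 59 = 16.4610
R₀ = 0.0000 + 306.5200 + 232.7760 + 103.7400 + 16.4610 = 659.4970

659.50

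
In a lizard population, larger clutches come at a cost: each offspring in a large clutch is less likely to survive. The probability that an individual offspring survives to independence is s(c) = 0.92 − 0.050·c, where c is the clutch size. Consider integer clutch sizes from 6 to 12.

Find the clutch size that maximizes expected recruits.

Expected recruits = c × s(c):
  c=6: 6 × 0.620 = 3.720
  c=7: 7 × 0.570 = 3.990
  c=8: 8 × 0.520 = 4.160
  c=9: 9 × 0.470 = 4.230
  c=10: 10 × 0.420 = 4.200
  c=11: 11 × 0.370 = 4.070
  c=12: 12 × 0.320 = 3.840
Maximum at c = 9 (4.230 recruits).

9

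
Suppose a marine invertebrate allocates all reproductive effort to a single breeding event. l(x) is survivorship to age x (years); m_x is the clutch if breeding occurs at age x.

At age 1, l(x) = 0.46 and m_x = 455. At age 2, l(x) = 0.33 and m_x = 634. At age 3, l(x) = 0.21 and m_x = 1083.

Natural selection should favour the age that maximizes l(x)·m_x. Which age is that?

Expected offspring if breeding at age x = l(x) × m_x:
  age 1: 0.46 × 455 = 209.300
  age 2: 0.33 × 634 = 209.220
  age 3: 0.21 × 1083 = 227.430
Maximum at age 3 (227.430).

3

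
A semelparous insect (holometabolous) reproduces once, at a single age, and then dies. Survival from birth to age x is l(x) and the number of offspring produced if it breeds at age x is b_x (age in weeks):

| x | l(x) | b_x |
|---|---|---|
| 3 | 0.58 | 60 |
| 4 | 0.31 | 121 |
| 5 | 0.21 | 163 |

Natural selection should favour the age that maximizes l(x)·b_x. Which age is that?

4

Expected offspring if breeding at age x = l(x) × b_x:
  age 3: 0.58 × 60 = 34.800
  age 4: 0.31 × 121 = 37.510
  age 5: 0.21 × 163 = 34.230
Maximum at age 4 (37.510).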